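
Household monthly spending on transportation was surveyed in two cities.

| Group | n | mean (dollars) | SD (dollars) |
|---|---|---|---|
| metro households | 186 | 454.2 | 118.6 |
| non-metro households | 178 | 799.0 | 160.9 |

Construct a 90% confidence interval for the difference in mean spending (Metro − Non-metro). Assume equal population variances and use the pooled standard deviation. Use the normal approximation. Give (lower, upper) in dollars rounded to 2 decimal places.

Pooled variance s_p² = [185·118.6² + 177·160.9²] / (186+178−2) = 19846.7458, so s_p = 140.8785.
SE_diff = s_p·√(1/n₁ + 1/n₂) = 140.8785·√(1/186 + 1/178) = 14.7716.
z* = 1.645; margin = 1.645 × 14.7716 = 24.2993.
Difference = 454.2 − 799.0 = -344.8000.
-344.8000 ± 24.2993 → (-369.10, -320.50).

(-369.10, -320.50)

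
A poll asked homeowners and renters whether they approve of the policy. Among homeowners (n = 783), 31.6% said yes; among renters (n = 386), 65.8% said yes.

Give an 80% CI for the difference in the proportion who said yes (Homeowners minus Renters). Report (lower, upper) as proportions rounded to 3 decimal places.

(-0.380, -0.304)

SE₁ = √(p̂₁(1−p̂₁)/n₁) = √(0.3160·0.6840/783) = 0.01661; SE₂ = √(0.6580·0.3420/386) = 0.02415.
Independent samples: SE of the difference = √(SE₁² + SE₂²) = √(0.0002758921 + 0.0005832225) = 0.02931.
z* for 80% confidence is 1.282, so the margin of error is 1.282 × 0.02931 = 0.03758.
Point estimate p̂₁ − p̂₂ = 0.3160 − 0.6580 = -0.3420.
-0.3420 ± 0.03758 → (-0.380, -0.304).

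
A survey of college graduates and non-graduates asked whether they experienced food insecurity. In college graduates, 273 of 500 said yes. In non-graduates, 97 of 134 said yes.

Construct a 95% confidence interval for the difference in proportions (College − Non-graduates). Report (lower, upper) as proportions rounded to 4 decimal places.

First, p̂₁ = 273/500 = 0.5460; p̂₂ = 97/134 = 0.7239.
The two standard errors are √(0.5460×0.4540/500) = 0.02227 and √(0.7239×0.2761/134) = 0.03862.
Because the samples are independent, SE_diff = √(0.02227² + 0.03862²) = 0.04458.
Using z* = 1.960 for 95%, ME = 1.960 × 0.04458 = 0.08738.
p̂₁ − p̂₂ = -0.1779; interval -0.1779 ± 0.08738 gives (-0.2653, -0.0905).

(-0.2653, -0.0905)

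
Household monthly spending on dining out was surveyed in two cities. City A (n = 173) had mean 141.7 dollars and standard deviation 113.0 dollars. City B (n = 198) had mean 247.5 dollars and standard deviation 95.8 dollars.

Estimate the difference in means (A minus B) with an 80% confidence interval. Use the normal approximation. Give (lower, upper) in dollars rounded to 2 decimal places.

SE₁ = s₁/√n₁ = 113.0/√173 = 8.5912; SE₂ = 95.8/√198 = 6.8082.
Independent samples, unequal variances: SE_diff = √(SE₁² + SE₂²) = √(73.80871744 + 46.35158724) = 10.9618.
z* = 1.282, so margin of error = 1.282 × 10.9618 = 14.0530.
Difference in means = 141.7 − 247.5 = -105.8000.
-105.8000 ± 14.0530 → (-119.85, -91.75).

(-119.85, -91.75)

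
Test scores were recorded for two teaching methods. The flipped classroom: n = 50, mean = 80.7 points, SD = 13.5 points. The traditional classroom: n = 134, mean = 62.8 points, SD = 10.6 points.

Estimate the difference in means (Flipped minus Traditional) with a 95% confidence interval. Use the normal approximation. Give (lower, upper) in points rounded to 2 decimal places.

SE₁ = s₁/√n₁ = 13.5/√50 = 1.9092; SE₂ = 10.6/√134 = 0.9157.
Independent samples, unequal variances: SE_diff = √(SE₁² + SE₂²) = √(3.64504464 + 0.83850649) = 2.1174.
z* = 1.960, so margin of error = 1.960 × 2.1174 = 4.1501.
Difference in means = 80.7 − 62.8 = 17.9000.
17.9000 ± 4.1501 → (13.75, 22.05).

(13.75, 22.05)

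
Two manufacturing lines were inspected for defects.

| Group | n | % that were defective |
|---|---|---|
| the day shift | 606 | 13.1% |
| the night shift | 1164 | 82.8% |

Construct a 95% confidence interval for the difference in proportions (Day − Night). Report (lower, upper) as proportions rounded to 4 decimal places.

Each SE is √(p̂(1−p̂)/n): √(0.1310·0.8690/606) = 0.01371 and √(0.8280·0.1720/1164) = 0.01106.
SE(p̂₁ − p̂₂) = √(SE₁² + SE₂²) = √(0.0001879641 + 0.0001223236) = 0.01761, since the two samples are independent.
At 95% confidence z* = 1.960; margin = 1.960 × 0.01761 = 0.03452.
The difference is 0.1310 − 0.8280 = -0.6970, so the interval is -0.6970 ± 0.03452 = (-0.7315, -0.6625).

(-0.7315, -0.6625)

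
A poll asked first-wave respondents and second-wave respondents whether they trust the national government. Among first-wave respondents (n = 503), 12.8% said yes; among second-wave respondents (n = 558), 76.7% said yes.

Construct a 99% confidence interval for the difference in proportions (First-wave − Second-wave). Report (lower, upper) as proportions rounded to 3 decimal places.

(-0.699, -0.579)

The two standard errors are √(0.1280×0.8720/503) = 0.01490 and √(0.7670×0.2330/558) = 0.01790.
Because the samples are independent, SE_diff = √(0.01490² + 0.01790²) = 0.02329.
Using z* = 2.576 for 99%, ME = 2.576 × 0.02329 = 0.06000.
p̂₁ − p̂₂ = -0.6390; interval -0.6390 ± 0.06000 gives (-0.699, -0.579).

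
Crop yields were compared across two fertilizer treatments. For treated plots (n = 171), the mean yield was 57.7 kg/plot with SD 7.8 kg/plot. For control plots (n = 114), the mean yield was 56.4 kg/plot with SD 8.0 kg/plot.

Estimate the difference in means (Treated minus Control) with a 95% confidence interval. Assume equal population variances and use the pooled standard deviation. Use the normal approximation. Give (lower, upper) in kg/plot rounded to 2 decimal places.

(-0.57, 3.17)

s_p = √[((n₁−1)s₁² + (n₂−1)s₂²)/(n₁+n₂−2)] = √[(170·7.8² + 113·8.0²)/283] = 7.8805.
SE = 7.8805·√(1/171 + 1/114) = 0.9529.
With z* = 1.960, margin = 1.960 × 0.9529 = 1.8677.
x̄₁ − x̄₂ = 57.7 − 56.4 = 1.3000; interval 1.3000 ± 1.8677 = (-0.57, 3.17).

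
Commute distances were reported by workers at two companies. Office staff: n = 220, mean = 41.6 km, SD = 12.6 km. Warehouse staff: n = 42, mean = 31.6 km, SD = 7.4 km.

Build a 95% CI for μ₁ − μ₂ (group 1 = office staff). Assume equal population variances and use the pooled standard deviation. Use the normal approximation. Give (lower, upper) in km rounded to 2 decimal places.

(6.06, 13.94)

Pooled variance s_p² = [219·12.6² + 41·7.4²] / (220+42−2) = 142.3600, so s_p = 11.9315.
SE_diff = s_p·√(1/n₁ + 1/n₂) = 11.9315·√(1/220 + 1/42) = 2.0091.
z* = 1.960; margin = 1.960 × 2.0091 = 3.9378.
Difference = 41.6 − 31.6 = 10.0000.
10.0000 ± 3.9378 → (6.06, 13.94).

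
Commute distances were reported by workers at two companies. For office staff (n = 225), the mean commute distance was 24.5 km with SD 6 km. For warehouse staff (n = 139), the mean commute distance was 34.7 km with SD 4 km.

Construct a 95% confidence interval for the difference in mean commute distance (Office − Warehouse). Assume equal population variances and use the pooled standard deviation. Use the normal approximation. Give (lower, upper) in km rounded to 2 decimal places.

s_p = √[((n₁−1)s₁² + (n₂−1)s₂²)/(n₁+n₂−2)] = √[(224·6² + 138·4²)/362] = 5.3269.
SE = 5.3269·√(1/225 + 1/139) = 0.5747.
With z* = 1.960, margin = 1.960 × 0.5747 = 1.1264.
x̄₁ − x̄₂ = 24.5 − 34.7 = -10.2000; interval -10.2000 ± 1.1264 = (-11.33, -9.07).

(-11.33, -9.07)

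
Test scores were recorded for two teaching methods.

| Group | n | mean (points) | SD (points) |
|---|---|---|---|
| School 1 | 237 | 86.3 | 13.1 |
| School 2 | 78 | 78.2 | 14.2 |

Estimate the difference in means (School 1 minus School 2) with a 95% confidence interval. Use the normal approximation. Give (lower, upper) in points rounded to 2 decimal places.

Standard errors of each mean: 13.1/√237 = 0.8509 and 14.2/√78 = 1.6078.
SE(x̄₁ − x̄₂) = √(0.8509² + 1.6078²) = 1.8191 for independent samples with unequal variances.
With z* = 1.960, the margin is 1.960 × 1.8191 = 3.5654.
x̄₁ − x̄₂ = 86.3 − 78.2 = 8.1000; the interval is 8.1000 ± 3.5654 = (4.53, 11.67).

(4.53, 11.67)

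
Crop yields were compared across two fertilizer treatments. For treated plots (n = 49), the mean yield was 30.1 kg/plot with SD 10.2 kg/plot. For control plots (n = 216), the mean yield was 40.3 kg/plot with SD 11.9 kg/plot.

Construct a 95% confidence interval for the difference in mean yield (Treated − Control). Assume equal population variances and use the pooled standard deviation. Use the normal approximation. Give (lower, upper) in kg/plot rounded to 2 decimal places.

Pooled variance s_p² = [48·10.2² + 215·11.9²] / (49+216−2) = 134.7531, so s_p = 11.6083.
SE_diff = s_p·√(1/n₁ + 1/n₂) = 11.6083·√(1/49 + 1/216) = 1.8368.
z* = 1.960; margin = 1.960 × 1.8368 = 3.6001.
Difference = 30.1 − 40.3 = -10.2000.
-10.2000 ± 3.6001 → (-13.80, -6.60).

(-13.80, -6.60)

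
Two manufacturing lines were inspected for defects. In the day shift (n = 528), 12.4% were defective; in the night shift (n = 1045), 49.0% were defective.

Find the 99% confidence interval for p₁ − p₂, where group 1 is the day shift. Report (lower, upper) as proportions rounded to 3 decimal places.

(-0.420, -0.312)

The two standard errors are √(0.1240×0.8760/528) = 0.01434 and √(0.4900×0.5100/1045) = 0.01546.
Because the samples are independent, SE_diff = √(0.01434² + 0.01546²) = 0.02109.
Using z* = 2.576 for 99%, ME = 2.576 × 0.02109 = 0.05433.
p̂₁ − p̂₂ = -0.3660; interval -0.3660 ± 0.05433 gives (-0.420, -0.312).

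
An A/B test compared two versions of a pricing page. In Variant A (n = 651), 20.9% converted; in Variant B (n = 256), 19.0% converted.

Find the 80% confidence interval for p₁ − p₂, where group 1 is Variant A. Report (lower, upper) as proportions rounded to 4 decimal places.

(-0.0185, 0.0565)

The two standard errors are √(0.2090×0.7910/651) = 0.01594 and √(0.1900×0.8100/256) = 0.02452.
Because the samples are independent, SE_diff = √(0.01594² + 0.02452²) = 0.02925.
Using z* = 1.282 for 80%, ME = 1.282 × 0.02925 = 0.03750.
p̂₁ − p̂₂ = 0.0190; interval 0.0190 ± 0.03750 gives (-0.0185, 0.0565).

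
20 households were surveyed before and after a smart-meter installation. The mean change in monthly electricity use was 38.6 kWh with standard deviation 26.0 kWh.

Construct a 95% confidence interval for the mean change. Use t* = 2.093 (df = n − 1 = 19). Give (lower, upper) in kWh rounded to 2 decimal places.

(26.43, 50.77)

Paired design: SE = s_d/√n = 26.0/√20 = 5.8138.
t* = 2.093; margin of error = 2.093 × 5.8138 = 12.1683.
38.6 ± 12.1683 → (26.43, 50.77).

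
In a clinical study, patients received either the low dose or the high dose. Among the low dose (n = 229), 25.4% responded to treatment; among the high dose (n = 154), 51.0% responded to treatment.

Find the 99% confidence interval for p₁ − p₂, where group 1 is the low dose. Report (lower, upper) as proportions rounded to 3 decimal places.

(-0.384, -0.128)

The two standard errors are √(0.2540×0.7460/229) = 0.02877 and √(0.5100×0.4900/154) = 0.04028.
Because the samples are independent, SE_diff = √(0.02877² + 0.04028²) = 0.04950.
Using z* = 2.576 for 99%, ME = 2.576 × 0.04950 = 0.12751.
p̂₁ − p̂₂ = -0.2560; interval -0.2560 ± 0.12751 gives (-0.384, -0.128).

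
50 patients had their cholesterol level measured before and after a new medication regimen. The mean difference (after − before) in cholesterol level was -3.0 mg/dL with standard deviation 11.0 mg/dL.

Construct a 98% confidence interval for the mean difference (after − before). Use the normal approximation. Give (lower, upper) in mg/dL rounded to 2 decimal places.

(-6.62, 0.62)

This is a matched-pairs design, so SE = s_d/√n = 11.0/√50 = 1.5556.
Margin = 2.326 × 1.5556 = 3.6183; the interval is -3.0 ± 3.6183 = (-6.62, 0.62).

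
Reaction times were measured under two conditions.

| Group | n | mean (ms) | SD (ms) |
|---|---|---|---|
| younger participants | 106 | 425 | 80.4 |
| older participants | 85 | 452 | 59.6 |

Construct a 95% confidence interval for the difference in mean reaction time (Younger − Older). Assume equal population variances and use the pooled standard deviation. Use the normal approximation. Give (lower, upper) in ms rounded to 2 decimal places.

Pooled variance s_p² = [105·80.4² + 84·59.6²] / (106+85−2) = 5169.9378, so s_p = 71.9023.
SE_diff = s_p·√(1/n₁ + 1/n₂) = 71.9023·√(1/106 + 1/85) = 10.4688.
z* = 1.960; margin = 1.960 × 10.4688 = 20.5188.
Difference = 425 − 452 = -27.0000.
-27.0000 ± 20.5188 → (-47.52, -6.48).

(-47.52, -6.48)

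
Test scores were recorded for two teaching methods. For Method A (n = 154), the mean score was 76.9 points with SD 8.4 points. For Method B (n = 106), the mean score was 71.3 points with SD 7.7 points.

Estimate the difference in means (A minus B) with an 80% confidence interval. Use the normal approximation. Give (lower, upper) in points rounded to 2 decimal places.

(4.31, 6.89)

Standard errors of each mean: 8.4/√154 = 0.6769 and 7.7/√106 = 0.7479.
SE(x̄₁ − x̄₂) = √(0.6769² + 0.7479²) = 1.0087 for independent samples with unequal variances.
With z* = 1.282, the margin is 1.282 × 1.0087 = 1.2932.
x̄₁ − x̄₂ = 76.9 − 71.3 = 5.6000; the interval is 5.6000 ± 1.2932 = (4.31, 6.89).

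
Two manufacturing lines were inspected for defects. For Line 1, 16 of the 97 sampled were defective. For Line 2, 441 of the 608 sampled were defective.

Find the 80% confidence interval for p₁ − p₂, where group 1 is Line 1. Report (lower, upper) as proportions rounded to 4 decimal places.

(-0.6140, -0.5068)

First, p̂₁ = 16/97 = 0.1649; p̂₂ = 441/608 = 0.7253.
The two standard errors are √(0.1649×0.8351/97) = 0.03768 and √(0.7253×0.2747/608) = 0.01810.
Because the samples are independent, SE_diff = √(0.03768² + 0.01810²) = 0.04180.
Using z* = 1.282 for 80%, ME = 1.282 × 0.04180 = 0.05359.
p̂₁ − p̂₂ = -0.5604; interval -0.5604 ± 0.05359 gives (-0.6140, -0.5068).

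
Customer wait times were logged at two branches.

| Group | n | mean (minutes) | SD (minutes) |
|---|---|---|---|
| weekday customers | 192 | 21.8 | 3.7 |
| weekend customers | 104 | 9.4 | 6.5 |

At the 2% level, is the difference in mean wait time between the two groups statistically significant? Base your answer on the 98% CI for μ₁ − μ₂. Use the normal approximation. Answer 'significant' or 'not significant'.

significant

SE₁ = s₁/√n₁ = 3.7/√192 = 0.2670; SE₂ = 6.5/√104 = 0.6374.
Independent samples, unequal variances: SE_diff = √(SE₁² + SE₂²) = √(0.071289 + 0.40627876) = 0.6911.
z* = 2.326, so margin of error = 2.326 × 0.6911 = 1.6075.
Difference in means = 21.8 − 9.4 = 12.4000.
12.4000 ± 1.6075 → (10.7925, 14.0075).
The interval (10.7925, 14.0075) does not contain 0, so the difference is significant.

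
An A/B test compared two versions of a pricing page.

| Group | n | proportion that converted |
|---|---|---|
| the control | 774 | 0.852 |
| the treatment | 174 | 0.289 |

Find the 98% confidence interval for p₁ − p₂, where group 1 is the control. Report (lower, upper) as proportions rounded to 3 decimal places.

SE₁ = √(p̂₁(1−p̂₁)/n₁) = √(0.8520·0.1480/774) = 0.01276; SE₂ = √(0.2890·0.7110/174) = 0.03436.
Independent samples: SE of the difference = √(SE₁² + SE₂²) = √(0.0001628176 + 0.0011806096) = 0.03665.
z* for 98% confidence is 2.326, so the margin of error is 2.326 × 0.03665 = 0.08525.
Point estimate p̂₁ − p̂₂ = 0.8520 − 0.2890 = 0.5630.
0.5630 ± 0.08525 → (0.478, 0.648).

(0.478, 0.648)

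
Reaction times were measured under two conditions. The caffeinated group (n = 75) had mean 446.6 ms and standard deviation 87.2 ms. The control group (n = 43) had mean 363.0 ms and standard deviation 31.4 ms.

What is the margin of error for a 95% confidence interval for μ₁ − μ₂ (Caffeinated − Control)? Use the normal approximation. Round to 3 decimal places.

SE₁ = s₁/√n₁ = 87.2/√75 = 10.0690; SE₂ = 31.4/√43 = 4.7885.
Independent samples, unequal variances: SE_diff = √(SE₁² + SE₂²) = √(101.384761 + 22.92973225) = 11.1496.
z* = 1.960, so margin of error = 1.960 × 11.1496 = 21.8532.

21.853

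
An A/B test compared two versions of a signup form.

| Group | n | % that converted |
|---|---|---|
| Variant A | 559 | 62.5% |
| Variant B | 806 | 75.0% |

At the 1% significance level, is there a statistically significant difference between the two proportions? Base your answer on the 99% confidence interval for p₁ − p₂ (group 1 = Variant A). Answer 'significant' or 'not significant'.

SE₁ = √(p̂₁(1−p̂₁)/n₁) = √(0.6250·0.3750/559) = 0.02048; SE₂ = √(0.7500·0.2500/806) = 0.01525.
Independent samples: SE of the difference = √(SE₁² + SE₂²) = √(0.0004194304 + 0.0002325625) = 0.02553.
z* for 99% confidence is 2.576, so the margin of error is 2.576 × 0.02553 = 0.06577.
Point estimate p̂₁ − p̂₂ = 0.6250 − 0.7500 = -0.1250.
-0.1250 ± 0.06577 → (-0.19077, -0.05923).
The interval (-0.19077, -0.05923) does not contain 0, so the difference is significant.

significant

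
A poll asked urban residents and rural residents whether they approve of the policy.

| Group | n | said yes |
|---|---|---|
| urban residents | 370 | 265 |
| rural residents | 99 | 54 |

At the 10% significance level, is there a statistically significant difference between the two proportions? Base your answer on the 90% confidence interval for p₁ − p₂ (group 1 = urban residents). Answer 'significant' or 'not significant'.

p̂₁ = 265/370 = 0.7162 and p̂₂ = 54/99 = 0.5455.
SE₁ = √(p̂₁(1−p̂₁)/n₁) = √(0.7162·0.2838/370) = 0.02344; SE₂ = √(0.5455·0.4545/99) = 0.05004.
Independent samples: SE of the difference = √(SE₁² + SE₂²) = √(0.0005494336 + 0.0025040016) = 0.05526.
z* for 90% confidence is 1.645, so the margin of error is 1.645 × 0.05526 = 0.09090.
Point estimate p̂₁ − p̂₂ = 0.7162 − 0.5455 = 0.1707.
0.1707 ± 0.09090 → (0.07980, 0.26160).
The interval (0.07980, 0.26160) does not contain 0, so the difference is significant.

significant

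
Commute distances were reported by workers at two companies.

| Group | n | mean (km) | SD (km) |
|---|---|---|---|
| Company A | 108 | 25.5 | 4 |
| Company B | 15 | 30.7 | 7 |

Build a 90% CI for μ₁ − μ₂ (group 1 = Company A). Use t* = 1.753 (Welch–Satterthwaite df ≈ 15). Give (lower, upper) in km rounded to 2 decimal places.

SE₁ = s₁/√n₁ = 4/√108 = 0.3849; SE₂ = 7/√15 = 1.8074.
Independent samples, unequal variances: SE_diff = √(SE₁² + SE₂²) = √(0.14814801 + 3.26669476) = 1.8479.
t* = 1.753, so margin of error = 1.753 × 1.8479 = 3.2394.
Difference in means = 25.5 − 30.7 = -5.2000.
-5.2000 ± 3.2394 → (-8.44, -1.96).

(-8.44, -1.96)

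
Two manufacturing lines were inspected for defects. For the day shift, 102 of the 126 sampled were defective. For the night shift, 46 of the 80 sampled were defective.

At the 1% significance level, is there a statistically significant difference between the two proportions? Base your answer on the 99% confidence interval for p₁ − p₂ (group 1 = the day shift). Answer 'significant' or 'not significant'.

First, p̂₁ = 102/126 = 0.8095; p̂₂ = 46/80 = 0.5750.
The two standard errors are √(0.8095×0.1905/126) = 0.03498 and √(0.5750×0.4250/80) = 0.05527.
Because the samples are independent, SE_diff = √(0.03498² + 0.05527²) = 0.06541.
Using z* = 2.576 for 99%, ME = 2.576 × 0.06541 = 0.16850.
p̂₁ − p̂₂ = 0.2345; interval 0.2345 ± 0.16850 gives (0.06600, 0.40300).
The interval (0.06600, 0.40300) does not contain 0, so the difference is significant.

significant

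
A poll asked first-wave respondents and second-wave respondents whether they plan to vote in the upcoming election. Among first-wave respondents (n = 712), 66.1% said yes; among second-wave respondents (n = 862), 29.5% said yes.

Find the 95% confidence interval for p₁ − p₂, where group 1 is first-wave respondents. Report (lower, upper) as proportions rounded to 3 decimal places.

Each SE is √(p̂(1−p̂)/n): √(0.6610·0.3390/712) = 0.01774 and √(0.2950·0.7050/862) = 0.01553.
SE(p̂₁ − p̂₂) = √(SE₁² + SE₂²) = √(0.0003147076 + 0.0002411809) = 0.02358, since the two samples are independent.
At 95% confidence z* = 1.960; margin = 1.960 × 0.02358 = 0.04622.
The difference is 0.6610 − 0.2950 = 0.3660, so the interval is 0.3660 ± 0.04622 = (0.320, 0.412).

(0.320, 0.412)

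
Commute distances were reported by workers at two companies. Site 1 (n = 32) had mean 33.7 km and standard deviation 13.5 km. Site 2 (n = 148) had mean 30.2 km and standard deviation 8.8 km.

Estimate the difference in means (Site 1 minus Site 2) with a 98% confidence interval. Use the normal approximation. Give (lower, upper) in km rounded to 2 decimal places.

Standard errors of each mean: 13.5/√32 = 2.3865 and 8.8/√148 = 0.7234.
SE(x̄₁ − x̄₂) = √(2.3865² + 0.7234²) = 2.4937 for independent samples with unequal variances.
With z* = 2.326, the margin is 2.326 × 2.4937 = 5.8003.
x̄₁ − x̄₂ = 33.7 − 30.2 = 3.5000; the interval is 3.5000 ± 5.8003 = (-2.30, 9.30).

(-2.30, 9.30)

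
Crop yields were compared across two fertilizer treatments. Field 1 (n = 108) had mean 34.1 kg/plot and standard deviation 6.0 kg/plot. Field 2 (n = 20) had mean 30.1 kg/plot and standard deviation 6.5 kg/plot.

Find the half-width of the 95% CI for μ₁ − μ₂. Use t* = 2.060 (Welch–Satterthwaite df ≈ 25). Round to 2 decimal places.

Standard errors of each mean: 6.0/√108 = 0.5774 and 6.5/√20 = 1.4534.
SE(x̄₁ − x̄₂) = √(0.5774² + 1.4534²) = 1.5639 for independent samples with unequal variances.
With t* = 2.060, the margin is 2.060 × 1.5639 = 3.2216.

3.22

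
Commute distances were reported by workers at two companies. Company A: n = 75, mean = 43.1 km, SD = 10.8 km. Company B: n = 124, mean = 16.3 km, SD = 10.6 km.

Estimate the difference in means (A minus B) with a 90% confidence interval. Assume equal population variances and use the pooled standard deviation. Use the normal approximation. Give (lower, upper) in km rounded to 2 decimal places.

Pooled variance s_p² = [74·10.8² + 123·10.6²] / (75+124−2) = 113.9677, so s_p = 10.6756.
SE_diff = s_p·√(1/n₁ + 1/n₂) = 10.6756·√(1/75 + 1/124) = 1.5616.
z* = 1.645; margin = 1.645 × 1.5616 = 2.5688.
Difference = 43.1 − 16.3 = 26.8000.
26.8000 ± 2.5688 → (24.23, 29.37).

(24.23, 29.37)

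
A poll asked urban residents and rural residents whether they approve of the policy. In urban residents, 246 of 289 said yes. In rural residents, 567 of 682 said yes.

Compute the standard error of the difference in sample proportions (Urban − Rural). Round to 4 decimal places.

0.0254

Sample proportions: 246/289 = 0.8512, 567/682 = 0.8314.
Each SE is √(p̂(1−p̂)/n): √(0.8512·0.1488/289) = 0.02093 and √(0.8314·0.1686/682) = 0.01434.
SE(p̂₁ − p̂₂) = √(SE₁² + SE₂²) = √(0.0004380649 + 0.0002056356) = 0.02537, since the two samples are independent.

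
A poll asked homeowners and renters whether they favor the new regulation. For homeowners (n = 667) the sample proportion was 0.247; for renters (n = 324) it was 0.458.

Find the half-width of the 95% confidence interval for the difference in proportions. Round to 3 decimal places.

0.063

The two standard errors are √(0.2470×0.7530/667) = 0.01670 and √(0.4580×0.5420/324) = 0.02768.
Because the samples are independent, SE_diff = √(0.01670² + 0.02768²) = 0.03233.
Using z* = 1.960 for 95%, ME = 1.960 × 0.03233 = 0.06337.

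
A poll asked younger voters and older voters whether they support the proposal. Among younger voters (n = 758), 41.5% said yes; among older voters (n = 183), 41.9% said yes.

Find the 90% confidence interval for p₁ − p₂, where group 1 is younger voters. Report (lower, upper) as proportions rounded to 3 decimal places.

SE₁ = √(p̂₁(1−p̂₁)/n₁) = √(0.4150·0.5850/758) = 0.01790; SE₂ = √(0.4190·0.5810/183) = 0.03647.
Independent samples: SE of the difference = √(SE₁² + SE₂²) = √(0.00032041 + 0.0013300609) = 0.04063.
z* for 90% confidence is 1.645, so the margin of error is 1.645 × 0.04063 = 0.06684.
Point estimate p̂₁ − p̂₂ = 0.4150 − 0.4190 = -0.0040.
-0.0040 ± 0.06684 → (-0.071, 0.063).

(-0.071, 0.063)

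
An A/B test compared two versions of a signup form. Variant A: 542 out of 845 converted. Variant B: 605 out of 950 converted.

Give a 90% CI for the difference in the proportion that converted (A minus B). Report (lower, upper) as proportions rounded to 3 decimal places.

First, p̂₁ = 542/845 = 0.6414; p̂₂ = 605/950 = 0.6368.
The two standard errors are √(0.6414×0.3586/845) = 0.01650 and √(0.6368×0.3632/950) = 0.01560.
Because the samples are independent, SE_diff = √(0.01650² + 0.01560²) = 0.02271.
Using z* = 1.645 for 90%, ME = 1.645 × 0.02271 = 0.03736.
p̂₁ − p̂₂ = 0.0046; interval 0.0046 ± 0.03736 gives (-0.033, 0.042).

(-0.033, 0.042)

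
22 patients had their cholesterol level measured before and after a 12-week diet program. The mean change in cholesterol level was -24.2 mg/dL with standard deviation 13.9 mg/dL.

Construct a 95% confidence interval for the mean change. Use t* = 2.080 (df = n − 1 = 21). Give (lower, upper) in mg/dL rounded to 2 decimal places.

(-30.36, -18.04)

This is a matched-pairs design, so SE = s_d/√n = 13.9/√22 = 2.9635.
Margin = 2.080 × 2.9635 = 6.1641; the interval is -24.2 ± 6.1641 = (-30.36, -18.04).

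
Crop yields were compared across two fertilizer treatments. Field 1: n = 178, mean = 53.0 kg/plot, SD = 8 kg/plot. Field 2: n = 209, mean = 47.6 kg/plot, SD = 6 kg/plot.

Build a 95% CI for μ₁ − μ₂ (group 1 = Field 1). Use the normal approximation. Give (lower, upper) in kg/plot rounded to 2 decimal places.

(3.97, 6.83)

SE₁ = s₁/√n₁ = 8/√178 = 0.5996; SE₂ = 6/√209 = 0.4150.
Independent samples, unequal variances: SE_diff = √(SE₁² + SE₂²) = √(0.35952016 + 0.172225) = 0.7292.
z* = 1.960, so margin of error = 1.960 × 0.7292 = 1.4292.
Difference in means = 53.0 − 47.6 = 5.4000.
5.4000 ± 1.4292 → (3.97, 6.83).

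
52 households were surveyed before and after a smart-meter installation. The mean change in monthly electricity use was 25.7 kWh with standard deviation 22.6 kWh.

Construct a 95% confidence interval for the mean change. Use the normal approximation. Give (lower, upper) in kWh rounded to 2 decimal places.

(19.56, 31.84)

This is a matched-pairs design, so SE = s_d/√n = 22.6/√52 = 3.1341.
Margin = 1.960 × 3.1341 = 6.1428; the interval is 25.7 ± 6.1428 = (19.56, 31.84).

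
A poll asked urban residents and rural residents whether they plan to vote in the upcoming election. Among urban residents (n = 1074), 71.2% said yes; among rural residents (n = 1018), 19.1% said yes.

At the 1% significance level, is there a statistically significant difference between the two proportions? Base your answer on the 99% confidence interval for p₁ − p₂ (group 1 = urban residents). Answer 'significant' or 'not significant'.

The two standard errors are √(0.7120×0.2880/1074) = 0.01382 and √(0.1910×0.8090/1018) = 0.01232.
Because the samples are independent, SE_diff = √(0.01382² + 0.01232²) = 0.01851.
Using z* = 2.576 for 99%, ME = 2.576 × 0.01851 = 0.04768.
p̂₁ − p̂₂ = 0.5210; interval 0.5210 ± 0.04768 gives (0.47332, 0.56868).
The interval (0.47332, 0.56868) does not contain 0, so the difference is significant.

significant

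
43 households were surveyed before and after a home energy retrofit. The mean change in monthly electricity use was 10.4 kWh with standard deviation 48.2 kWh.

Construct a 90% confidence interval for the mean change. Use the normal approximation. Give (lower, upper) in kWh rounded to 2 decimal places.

(-1.69, 22.49)

This is a matched-pairs design, so SE = s_d/√n = 48.2/√43 = 7.3504.
Margin = 1.645 × 7.3504 = 12.0914; the interval is 10.4 ± 12.0914 = (-1.69, 22.49).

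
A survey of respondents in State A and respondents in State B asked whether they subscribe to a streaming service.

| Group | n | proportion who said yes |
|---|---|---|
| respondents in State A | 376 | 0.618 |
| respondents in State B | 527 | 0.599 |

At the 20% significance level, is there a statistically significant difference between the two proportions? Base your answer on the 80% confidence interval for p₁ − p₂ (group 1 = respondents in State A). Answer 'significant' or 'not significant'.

not significant

Each SE is √(p̂(1−p̂)/n): √(0.6180·0.3820/376) = 0.02506 and √(0.5990·0.4010/527) = 0.02135.
SE(p̂₁ − p̂₂) = √(SE₁² + SE₂²) = √(0.0006280036 + 0.0004558225) = 0.03292, since the two samples are independent.
At 80% confidence z* = 1.282; margin = 1.282 × 0.03292 = 0.04220.
The difference is 0.6180 − 0.5990 = 0.0190, so the interval is 0.0190 ± 0.04220 = (-0.02320, 0.06120).
The interval (-0.02320, 0.06120) contains 0, so the difference is not significant.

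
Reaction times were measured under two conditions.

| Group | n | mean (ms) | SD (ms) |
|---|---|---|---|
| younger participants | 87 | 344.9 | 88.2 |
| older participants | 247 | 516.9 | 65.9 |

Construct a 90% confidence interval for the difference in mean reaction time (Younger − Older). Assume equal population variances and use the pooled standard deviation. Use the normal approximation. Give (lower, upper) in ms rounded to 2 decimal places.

s_p = √[((n₁−1)s₁² + (n₂−1)s₂²)/(n₁+n₂−2)] = √[(86·88.2² + 246·65.9²)/332] = 72.3393.
SE = 72.3393·√(1/87 + 1/247) = 9.0186.
With z* = 1.645, margin = 1.645 × 9.0186 = 14.8356.
x̄₁ − x̄₂ = 344.9 − 516.9 = -172.0000; interval -172.0000 ± 14.8356 = (-186.84, -157.16).

(-186.84, -157.16)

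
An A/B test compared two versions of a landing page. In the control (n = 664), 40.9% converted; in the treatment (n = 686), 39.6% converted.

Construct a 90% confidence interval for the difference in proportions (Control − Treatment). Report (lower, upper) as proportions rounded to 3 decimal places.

(-0.031, 0.057)

The two standard errors are √(0.4090×0.5910/664) = 0.01908 and √(0.3960×0.6040/686) = 0.01867.
Because the samples are independent, SE_diff = √(0.01908² + 0.01867²) = 0.02669.
Using z* = 1.645 for 90%, ME = 1.645 × 0.02669 = 0.04391.
p̂₁ − p̂₂ = 0.0130; interval 0.0130 ± 0.04391 gives (-0.031, 0.057).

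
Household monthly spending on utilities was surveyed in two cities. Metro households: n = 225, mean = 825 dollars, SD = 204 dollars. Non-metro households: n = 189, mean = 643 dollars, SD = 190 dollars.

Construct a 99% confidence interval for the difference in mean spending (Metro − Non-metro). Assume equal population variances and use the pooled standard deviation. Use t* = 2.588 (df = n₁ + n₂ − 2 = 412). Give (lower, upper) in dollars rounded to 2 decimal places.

Pooled variance s_p² = [224·204² + 188·190²] / (225+189−2) = 39098.9903, so s_p = 197.7346.
SE_diff = s_p·√(1/n₁ + 1/n₂) = 197.7346·√(1/225 + 1/189) = 19.5102.
t* = 2.588; margin = 2.588 × 19.5102 = 50.4924.
Difference = 825 − 643 = 182.0000.
182.0000 ± 50.4924 → (131.51, 232.49).

(131.51, 232.49)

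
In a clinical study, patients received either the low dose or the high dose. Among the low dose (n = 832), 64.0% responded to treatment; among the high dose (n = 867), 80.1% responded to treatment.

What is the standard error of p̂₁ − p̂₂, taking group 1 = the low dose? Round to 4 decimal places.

SE₁ = √(p̂₁(1−p̂₁)/n₁) = √(0.6400·0.3600/832) = 0.01664; SE₂ = √(0.8010·0.1990/867) = 0.01356.
Independent samples: SE of the difference = √(SE₁² + SE₂²) = √(0.0002768896 + 0.0001838736) = 0.02147.

0.0215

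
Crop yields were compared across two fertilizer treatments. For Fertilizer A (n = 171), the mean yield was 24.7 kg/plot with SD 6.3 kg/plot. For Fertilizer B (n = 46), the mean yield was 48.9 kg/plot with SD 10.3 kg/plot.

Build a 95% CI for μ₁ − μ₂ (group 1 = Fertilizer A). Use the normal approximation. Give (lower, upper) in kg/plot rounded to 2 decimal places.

Per-group SEs: s₁/√n₁ = 6.3/√171 = 0.4818, s₂/√n₂ = 10.3/√46 = 1.5187.
Unpooled SE of the difference: √(0.23213124 + 2.30644969) = 1.5933.
Margin of error = z* · SE = 1.960 × 1.5933 = 3.1229.
x̄₁ − x̄₂ = 24.7 − 48.9 = -24.2000.
CI: -24.2000 ± 3.1229 = (-27.32, -21.08).

(-27.32, -21.08)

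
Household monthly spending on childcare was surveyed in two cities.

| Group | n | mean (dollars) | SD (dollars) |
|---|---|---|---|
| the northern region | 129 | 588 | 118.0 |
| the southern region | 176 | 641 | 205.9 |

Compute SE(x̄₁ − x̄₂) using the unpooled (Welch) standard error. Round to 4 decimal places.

18.6767

Per-group SEs: s₁/√n₁ = 118.0/√129 = 10.3893, s₂/√n₂ = 205.9/√176 = 15.5203.
Unpooled SE of the difference: √(107.93755449 + 240.87971209) = 18.6767.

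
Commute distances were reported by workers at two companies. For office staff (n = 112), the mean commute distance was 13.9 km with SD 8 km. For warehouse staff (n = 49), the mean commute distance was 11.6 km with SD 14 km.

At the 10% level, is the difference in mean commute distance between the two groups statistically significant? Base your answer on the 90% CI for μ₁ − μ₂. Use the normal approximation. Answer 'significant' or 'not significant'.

SE₁ = s₁/√n₁ = 8/√112 = 0.7559; SE₂ = 14/√49 = 2.0000.
Independent samples, unequal variances: SE_diff = √(SE₁² + SE₂²) = √(0.57138481 + 4.0) = 2.1381.
z* = 1.645, so margin of error = 1.645 × 2.1381 = 3.5172.
Difference in means = 13.9 − 11.6 = 2.3000.
2.3000 ± 3.5172 → (-1.2172, 5.8172).
The interval (-1.2172, 5.8172) contains 0, so the difference is not significant.

not significant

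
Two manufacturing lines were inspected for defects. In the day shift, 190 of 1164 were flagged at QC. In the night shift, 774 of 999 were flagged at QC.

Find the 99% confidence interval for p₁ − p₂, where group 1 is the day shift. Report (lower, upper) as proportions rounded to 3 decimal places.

(-0.656, -0.568)

First, p̂₁ = 190/1164 = 0.1632; p̂₂ = 774/999 = 0.7748.
The two standard errors are √(0.1632×0.8368/1164) = 0.01083 and √(0.7748×0.2252/999) = 0.01322.
Because the samples are independent, SE_diff = √(0.01083² + 0.01322²) = 0.01709.
Using z* = 2.576 for 99%, ME = 2.576 × 0.01709 = 0.04402.
p̂₁ − p̂₂ = -0.6116; interval -0.6116 ± 0.04402 gives (-0.656, -0.568).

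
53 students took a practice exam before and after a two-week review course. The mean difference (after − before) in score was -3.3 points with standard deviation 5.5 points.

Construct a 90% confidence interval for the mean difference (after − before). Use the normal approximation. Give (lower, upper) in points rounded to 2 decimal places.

(-4.54, -2.06)

This is a matched-pairs design, so SE = s_d/√n = 5.5/√53 = 0.7555.
Margin = 1.645 × 0.7555 = 1.2428; the interval is -3.3 ± 1.2428 = (-4.54, -2.06).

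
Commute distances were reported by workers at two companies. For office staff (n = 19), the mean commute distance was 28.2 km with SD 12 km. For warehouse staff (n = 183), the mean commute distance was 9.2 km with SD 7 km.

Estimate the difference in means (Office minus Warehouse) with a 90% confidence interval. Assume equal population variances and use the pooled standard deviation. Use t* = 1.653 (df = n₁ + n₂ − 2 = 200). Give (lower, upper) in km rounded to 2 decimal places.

s_p = √[((n₁−1)s₁² + (n₂−1)s₂²)/(n₁+n₂−2)] = √[(18·12² + 182·7²)/200] = 7.5862.
SE = 7.5862·√(1/19 + 1/183) = 1.8285.
With t* = 1.653, margin = 1.653 × 1.8285 = 3.0225.
x̄₁ − x̄₂ = 28.2 − 9.2 = 19.0000; interval 19.0000 ± 3.0225 = (15.98, 22.02).

(15.98, 22.02)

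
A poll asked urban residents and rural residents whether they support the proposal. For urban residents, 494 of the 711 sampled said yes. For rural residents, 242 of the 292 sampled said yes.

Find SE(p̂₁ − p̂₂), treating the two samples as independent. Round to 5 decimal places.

Sample proportions: 494/711 = 0.6948, 242/292 = 0.8288.
Each SE is √(p̂(1−p̂)/n): √(0.6948·0.3052/711) = 0.01727 and √(0.8288·0.1712/292) = 0.02204.
SE(p̂₁ − p̂₂) = √(SE₁² + SE₂²) = √(0.0002982529 + 0.0004857616) = 0.02800, since the two samples are independent.

0.02800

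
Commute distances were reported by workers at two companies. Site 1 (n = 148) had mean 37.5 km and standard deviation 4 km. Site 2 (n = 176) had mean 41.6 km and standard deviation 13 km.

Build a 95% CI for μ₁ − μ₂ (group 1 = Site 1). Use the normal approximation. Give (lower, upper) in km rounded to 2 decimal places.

Per-group SEs: s₁/√n₁ = 4/√148 = 0.3288, s₂/√n₂ = 13/√176 = 0.9799.
Unpooled SE of the difference: √(0.10810944 + 0.96020401) = 1.0336.
Margin of error = z* · SE = 1.960 × 1.0336 = 2.0259.
x̄₁ − x̄₂ = 37.5 − 41.6 = -4.1000.
CI: -4.1000 ± 2.0259 = (-6.13, -2.07).

(-6.13, -2.07)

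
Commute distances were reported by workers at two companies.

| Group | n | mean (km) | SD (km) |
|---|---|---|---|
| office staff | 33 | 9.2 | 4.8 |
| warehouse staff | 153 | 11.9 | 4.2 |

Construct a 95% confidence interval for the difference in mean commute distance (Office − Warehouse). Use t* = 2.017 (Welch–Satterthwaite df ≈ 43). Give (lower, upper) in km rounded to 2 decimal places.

(-4.52, -0.88)

Standard errors of each mean: 4.8/√33 = 0.8356 and 4.2/√153 = 0.3395.
SE(x̄₁ − x̄₂) = √(0.8356² + 0.3395²) = 0.9019 for independent samples with unequal variances.
With t* = 2.017, the margin is 2.017 × 0.9019 = 1.8191.
x̄₁ − x̄₂ = 9.2 − 11.9 = -2.7000; the interval is -2.7000 ± 1.8191 = (-4.52, -0.88).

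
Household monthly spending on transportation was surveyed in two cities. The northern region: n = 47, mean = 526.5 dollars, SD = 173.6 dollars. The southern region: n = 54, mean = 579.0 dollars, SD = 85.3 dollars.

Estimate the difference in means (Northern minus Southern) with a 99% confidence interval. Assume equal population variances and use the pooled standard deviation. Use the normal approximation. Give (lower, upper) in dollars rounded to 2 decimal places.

Pooled variance s_p² = [46·173.6² + 53·85.3²] / (47+54−2) = 17898.3124, so s_p = 133.7846.
SE_diff = s_p·√(1/n₁ + 1/n₂) = 133.7846·√(1/47 + 1/54) = 26.6883.
z* = 2.576; margin = 2.576 × 26.6883 = 68.7491.
Difference = 526.5 − 579.0 = -52.5000.
-52.5000 ± 68.7491 → (-121.25, 16.25).

(-121.25, 16.25)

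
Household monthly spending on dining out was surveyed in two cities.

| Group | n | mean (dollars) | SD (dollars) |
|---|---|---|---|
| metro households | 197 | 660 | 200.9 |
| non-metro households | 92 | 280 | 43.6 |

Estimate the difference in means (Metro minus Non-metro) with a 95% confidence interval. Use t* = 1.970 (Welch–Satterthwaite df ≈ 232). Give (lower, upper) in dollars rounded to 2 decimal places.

Per-group SEs: s₁/√n₁ = 200.9/√197 = 14.3135, s₂/√n₂ = 43.6/√92 = 4.5456.
Unpooled SE of the difference: √(204.87628225 + 20.66247936) = 15.0179.
Margin of error = t* · SE = 1.970 × 15.0179 = 29.5853.
x̄₁ − x̄₂ = 660 − 280 = 380.0000.
CI: 380.0000 ± 29.5853 = (350.41, 409.59).

(350.41, 409.59)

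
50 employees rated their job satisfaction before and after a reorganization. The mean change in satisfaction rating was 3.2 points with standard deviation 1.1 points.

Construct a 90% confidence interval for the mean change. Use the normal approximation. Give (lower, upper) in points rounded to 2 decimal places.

Paired design: SE = s_d/√n = 1.1/√50 = 0.1556.
z* = 1.645; margin of error = 1.645 × 0.1556 = 0.2560.
3.2 ± 0.2560 → (2.94, 3.46).

(2.94, 3.46)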